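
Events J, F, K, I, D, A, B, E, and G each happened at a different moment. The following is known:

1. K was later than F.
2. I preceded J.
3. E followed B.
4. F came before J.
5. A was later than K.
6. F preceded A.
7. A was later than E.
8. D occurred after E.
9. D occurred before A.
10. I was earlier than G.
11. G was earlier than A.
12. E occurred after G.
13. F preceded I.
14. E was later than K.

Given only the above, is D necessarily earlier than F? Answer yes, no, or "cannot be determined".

Tracing the constraints gives F → K → E → D, so F must come before D.
That means D cannot be before F.

no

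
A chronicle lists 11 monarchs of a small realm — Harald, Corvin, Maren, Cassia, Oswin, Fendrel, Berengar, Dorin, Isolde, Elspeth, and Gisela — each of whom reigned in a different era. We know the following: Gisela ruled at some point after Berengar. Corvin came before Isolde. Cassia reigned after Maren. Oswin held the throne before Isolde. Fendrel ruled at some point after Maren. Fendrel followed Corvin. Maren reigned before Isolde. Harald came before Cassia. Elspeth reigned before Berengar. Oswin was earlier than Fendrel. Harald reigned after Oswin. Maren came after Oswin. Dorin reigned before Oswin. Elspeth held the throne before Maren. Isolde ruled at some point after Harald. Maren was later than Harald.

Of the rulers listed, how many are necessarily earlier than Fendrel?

6

Directly stated before Fendrel: Corvin, Maren, and Oswin.
Dorin reaches Fendrel via Dorin → Oswin → Fendrel.
Elspeth reaches Fendrel via Elspeth → Maren → Fendrel.
Harald reaches Fendrel via Harald → Maren → Fendrel.
No chain forces Cassia (or any of the others) ahead of Fendrel.
That's Corvin, Dorin, Elspeth, Harald, Maren, and Oswin — 6 in all.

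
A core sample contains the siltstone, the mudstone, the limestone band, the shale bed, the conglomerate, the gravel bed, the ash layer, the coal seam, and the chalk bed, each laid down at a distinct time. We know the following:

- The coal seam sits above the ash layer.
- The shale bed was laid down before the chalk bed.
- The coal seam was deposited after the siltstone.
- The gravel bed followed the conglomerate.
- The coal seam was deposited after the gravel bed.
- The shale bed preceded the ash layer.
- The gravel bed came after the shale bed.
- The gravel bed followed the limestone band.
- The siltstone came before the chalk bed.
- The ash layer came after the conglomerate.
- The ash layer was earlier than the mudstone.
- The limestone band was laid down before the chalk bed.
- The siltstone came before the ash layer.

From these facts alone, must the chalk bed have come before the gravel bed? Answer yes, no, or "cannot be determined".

No chain of stated constraints runs from the chalk bed to the gravel bed, and none runs from the gravel bed to the chalk bed either.
So the relative order of the chalk bed and the gravel bed is not fixed by the given facts.

cannot be determined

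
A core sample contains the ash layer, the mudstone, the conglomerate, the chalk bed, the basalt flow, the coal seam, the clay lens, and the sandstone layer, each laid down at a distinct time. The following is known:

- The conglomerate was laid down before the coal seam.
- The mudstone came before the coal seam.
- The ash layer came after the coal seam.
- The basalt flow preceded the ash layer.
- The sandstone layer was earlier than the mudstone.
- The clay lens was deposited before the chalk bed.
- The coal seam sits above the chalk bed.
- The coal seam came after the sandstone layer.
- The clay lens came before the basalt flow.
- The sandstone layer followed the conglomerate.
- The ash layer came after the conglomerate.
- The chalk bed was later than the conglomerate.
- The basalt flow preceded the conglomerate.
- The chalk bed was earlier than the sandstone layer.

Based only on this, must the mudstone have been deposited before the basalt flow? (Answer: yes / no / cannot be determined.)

Tracing the constraints gives the basalt flow → the conglomerate → the sandstone layer → the mudstone, so the basalt flow must come before the mudstone.
That means the mudstone cannot be before the basalt flow.

no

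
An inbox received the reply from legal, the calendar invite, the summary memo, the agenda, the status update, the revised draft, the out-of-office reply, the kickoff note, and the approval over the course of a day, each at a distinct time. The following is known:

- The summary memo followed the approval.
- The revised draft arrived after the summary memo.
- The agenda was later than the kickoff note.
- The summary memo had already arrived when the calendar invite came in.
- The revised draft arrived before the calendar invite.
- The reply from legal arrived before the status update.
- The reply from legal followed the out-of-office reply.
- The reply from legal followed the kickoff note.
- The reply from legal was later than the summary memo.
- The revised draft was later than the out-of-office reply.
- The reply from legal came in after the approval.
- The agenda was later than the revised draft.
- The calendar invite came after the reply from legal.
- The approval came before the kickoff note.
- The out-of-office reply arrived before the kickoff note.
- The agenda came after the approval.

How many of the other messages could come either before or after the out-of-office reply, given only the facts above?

2

Forced after the out-of-office reply: the agenda, the calendar invite, the kickoff note, the reply from legal, the revised draft, and the status update.
That leaves the approval and the summary memo with no forced order relative to the out-of-office reply — 2.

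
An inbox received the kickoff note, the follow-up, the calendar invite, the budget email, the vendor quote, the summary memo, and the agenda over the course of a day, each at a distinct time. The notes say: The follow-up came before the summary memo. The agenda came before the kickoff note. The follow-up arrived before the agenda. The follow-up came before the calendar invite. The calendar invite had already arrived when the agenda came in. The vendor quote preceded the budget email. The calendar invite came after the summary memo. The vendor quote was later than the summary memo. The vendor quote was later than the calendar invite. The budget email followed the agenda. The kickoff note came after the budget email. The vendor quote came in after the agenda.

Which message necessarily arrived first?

the follow-up

The follow-up has a chain of constraints placing it before every other message, so the follow-up must be first.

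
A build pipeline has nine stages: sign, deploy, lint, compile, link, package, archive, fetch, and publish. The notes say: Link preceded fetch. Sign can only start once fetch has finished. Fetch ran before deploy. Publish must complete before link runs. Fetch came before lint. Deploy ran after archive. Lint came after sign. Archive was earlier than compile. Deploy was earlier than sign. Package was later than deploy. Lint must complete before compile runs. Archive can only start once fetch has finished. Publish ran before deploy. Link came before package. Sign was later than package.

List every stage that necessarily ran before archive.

Directly stated before archive: fetch.
Link reaches archive via link → fetch → archive.
Publish reaches archive via publish → link → fetch → archive.

fetch, link, publish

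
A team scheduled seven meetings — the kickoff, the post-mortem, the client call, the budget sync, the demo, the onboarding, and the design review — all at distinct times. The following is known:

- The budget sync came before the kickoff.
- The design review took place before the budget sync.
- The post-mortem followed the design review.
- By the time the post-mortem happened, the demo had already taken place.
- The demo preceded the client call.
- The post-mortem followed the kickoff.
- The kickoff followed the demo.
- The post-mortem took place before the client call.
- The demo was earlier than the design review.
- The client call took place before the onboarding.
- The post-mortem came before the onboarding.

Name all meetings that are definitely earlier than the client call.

Directly stated before the client call: the demo and the post-mortem.
The budget sync reaches the client call via the budget sync → the kickoff → the post-mortem → the client call.
The design review reaches the client call via the design review → the post-mortem → the client call.
The kickoff reaches the client call via the kickoff → the post-mortem → the client call.

the budget sync, the demo, the design review, the kickoff, the post-mortem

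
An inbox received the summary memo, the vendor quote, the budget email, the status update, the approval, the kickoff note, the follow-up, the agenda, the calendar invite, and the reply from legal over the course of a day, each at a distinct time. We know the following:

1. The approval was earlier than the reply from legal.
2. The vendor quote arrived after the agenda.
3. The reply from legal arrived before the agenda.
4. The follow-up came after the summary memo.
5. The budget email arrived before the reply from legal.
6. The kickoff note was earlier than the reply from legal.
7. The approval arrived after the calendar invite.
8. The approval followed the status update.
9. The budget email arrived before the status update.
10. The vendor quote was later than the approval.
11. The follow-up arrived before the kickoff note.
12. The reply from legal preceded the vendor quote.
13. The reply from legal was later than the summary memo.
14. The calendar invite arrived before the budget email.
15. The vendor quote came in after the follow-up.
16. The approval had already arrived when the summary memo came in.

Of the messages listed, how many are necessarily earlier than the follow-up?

Directly stated before the follow-up: the summary memo.
The approval reaches the follow-up via the approval → the summary memo → the follow-up.
The budget email reaches the follow-up via the budget email → the status update → the approval → the summary memo → the follow-up.
The calendar invite reaches the follow-up via the calendar invite → the approval → the summary memo → the follow-up.
Likewise the status update reaches the follow-up by chaining the stated constraints.
That's the approval, the budget email, the calendar invite, the status update, and the summary memo — 5 in all.

5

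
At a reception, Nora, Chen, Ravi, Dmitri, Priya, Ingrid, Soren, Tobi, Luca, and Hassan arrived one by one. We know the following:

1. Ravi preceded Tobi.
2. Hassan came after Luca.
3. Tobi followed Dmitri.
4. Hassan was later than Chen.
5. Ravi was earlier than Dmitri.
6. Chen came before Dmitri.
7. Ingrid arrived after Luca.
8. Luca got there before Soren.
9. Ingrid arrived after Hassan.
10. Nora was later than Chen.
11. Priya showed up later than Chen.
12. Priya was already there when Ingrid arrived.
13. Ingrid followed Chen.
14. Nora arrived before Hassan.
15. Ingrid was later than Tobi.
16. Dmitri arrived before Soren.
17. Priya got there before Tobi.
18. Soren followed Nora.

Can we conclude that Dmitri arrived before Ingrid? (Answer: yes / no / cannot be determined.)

yes

Chain the constraints: Dmitri → Tobi → Ingrid. Each link is directly stated, so Dmitri comes before Ingrid.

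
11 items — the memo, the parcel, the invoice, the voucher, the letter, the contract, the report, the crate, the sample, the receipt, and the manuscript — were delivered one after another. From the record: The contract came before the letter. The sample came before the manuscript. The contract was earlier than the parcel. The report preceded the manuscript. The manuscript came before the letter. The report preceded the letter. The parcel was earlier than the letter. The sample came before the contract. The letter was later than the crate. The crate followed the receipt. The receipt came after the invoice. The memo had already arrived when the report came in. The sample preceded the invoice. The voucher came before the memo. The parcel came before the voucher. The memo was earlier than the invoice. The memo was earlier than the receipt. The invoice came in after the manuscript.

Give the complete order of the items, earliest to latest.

the sample, the contract, the parcel, the voucher, the memo, the report, the manuscript, the invoice, the receipt, the crate, the letter

The constraints fix every adjacent pair, so only one ordering works:
the sample → the contract → the parcel → the voucher → the memo → the report → the manuscript → the invoice → the receipt → the crate → the letter.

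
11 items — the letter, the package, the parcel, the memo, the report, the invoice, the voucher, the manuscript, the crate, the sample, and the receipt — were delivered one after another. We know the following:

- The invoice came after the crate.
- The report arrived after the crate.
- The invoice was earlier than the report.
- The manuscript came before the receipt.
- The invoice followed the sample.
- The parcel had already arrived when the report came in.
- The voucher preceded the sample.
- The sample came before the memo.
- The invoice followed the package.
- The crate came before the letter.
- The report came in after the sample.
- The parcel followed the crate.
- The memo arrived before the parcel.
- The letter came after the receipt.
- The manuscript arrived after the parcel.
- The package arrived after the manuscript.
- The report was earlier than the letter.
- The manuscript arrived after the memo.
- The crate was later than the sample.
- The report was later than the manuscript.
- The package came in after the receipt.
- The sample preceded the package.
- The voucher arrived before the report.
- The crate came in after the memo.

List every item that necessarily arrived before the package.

Directly stated before the package: the manuscript, the receipt, and the sample.
The crate reaches the package via the crate → the parcel → the manuscript → the package.
The memo reaches the package via the memo → the manuscript → the package.
The parcel reaches the package via the parcel → the manuscript → the package.
Likewise the voucher reaches the package by chaining the stated constraints.
No chain forces the invoice (or any of the others) ahead of the package.

the crate, the manuscript, the memo, the parcel, the receipt, the sample, the voucher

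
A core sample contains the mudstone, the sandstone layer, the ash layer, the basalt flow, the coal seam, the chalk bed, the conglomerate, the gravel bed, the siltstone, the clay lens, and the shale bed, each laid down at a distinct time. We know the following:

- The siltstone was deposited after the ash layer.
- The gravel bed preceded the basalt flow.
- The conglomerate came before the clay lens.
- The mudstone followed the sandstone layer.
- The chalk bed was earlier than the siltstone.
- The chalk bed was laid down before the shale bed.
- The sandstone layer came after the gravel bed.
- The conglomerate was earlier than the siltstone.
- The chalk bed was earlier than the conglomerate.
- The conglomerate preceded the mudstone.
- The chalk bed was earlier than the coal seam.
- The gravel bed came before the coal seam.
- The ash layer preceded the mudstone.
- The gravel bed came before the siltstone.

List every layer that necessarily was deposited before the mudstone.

the ash layer, the chalk bed, the conglomerate, the gravel bed, the sandstone layer

Directly stated before the mudstone: the ash layer, the conglomerate, and the sandstone layer.
The chalk bed reaches the mudstone via the chalk bed → the conglomerate → the mudstone.
The gravel bed reaches the mudstone via the gravel bed → the sandstone layer → the mudstone.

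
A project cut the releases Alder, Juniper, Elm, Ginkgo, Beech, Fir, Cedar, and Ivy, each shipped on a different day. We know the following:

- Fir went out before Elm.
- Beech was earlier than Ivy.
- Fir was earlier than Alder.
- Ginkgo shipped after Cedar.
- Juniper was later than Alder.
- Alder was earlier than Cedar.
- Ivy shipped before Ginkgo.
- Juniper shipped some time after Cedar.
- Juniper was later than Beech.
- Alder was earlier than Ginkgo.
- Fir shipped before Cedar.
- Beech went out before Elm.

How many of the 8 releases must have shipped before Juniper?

Directly stated before Juniper: Alder, Beech, and Cedar.
Fir reaches Juniper via Fir → Alder → Juniper.
No chain forces Ginkgo (or any of the others) ahead of Juniper.
That's Alder, Beech, Cedar, and Fir — 4 in all.

4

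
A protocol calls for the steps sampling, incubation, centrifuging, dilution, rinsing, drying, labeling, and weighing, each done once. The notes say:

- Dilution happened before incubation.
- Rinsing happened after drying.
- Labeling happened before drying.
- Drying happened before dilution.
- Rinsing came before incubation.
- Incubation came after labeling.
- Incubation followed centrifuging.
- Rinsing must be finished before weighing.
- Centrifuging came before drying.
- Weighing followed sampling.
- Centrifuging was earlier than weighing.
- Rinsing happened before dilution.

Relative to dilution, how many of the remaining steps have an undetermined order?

Forced before dilution: centrifuging, drying, labeling, and rinsing; forced after dilution: incubation.
That leaves sampling and weighing with no forced order relative to dilution — 2.

2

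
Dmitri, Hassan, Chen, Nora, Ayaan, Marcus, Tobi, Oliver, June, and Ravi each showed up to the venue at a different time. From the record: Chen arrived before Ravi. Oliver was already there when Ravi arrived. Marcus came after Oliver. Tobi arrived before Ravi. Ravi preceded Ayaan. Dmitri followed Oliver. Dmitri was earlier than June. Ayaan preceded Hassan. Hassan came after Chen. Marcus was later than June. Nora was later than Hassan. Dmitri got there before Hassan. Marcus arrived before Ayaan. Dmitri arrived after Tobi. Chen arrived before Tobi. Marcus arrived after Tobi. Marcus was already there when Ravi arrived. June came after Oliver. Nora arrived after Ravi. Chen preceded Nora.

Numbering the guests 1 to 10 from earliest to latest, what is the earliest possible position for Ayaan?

Chen, Dmitri, June, Marcus, Oliver, Ravi, and Tobi must all come before Ayaan — 7 forced predecessors.
Nothing else is forced ahead of Ayaan, so their earliest slot is position 7 + 1 = 8.

8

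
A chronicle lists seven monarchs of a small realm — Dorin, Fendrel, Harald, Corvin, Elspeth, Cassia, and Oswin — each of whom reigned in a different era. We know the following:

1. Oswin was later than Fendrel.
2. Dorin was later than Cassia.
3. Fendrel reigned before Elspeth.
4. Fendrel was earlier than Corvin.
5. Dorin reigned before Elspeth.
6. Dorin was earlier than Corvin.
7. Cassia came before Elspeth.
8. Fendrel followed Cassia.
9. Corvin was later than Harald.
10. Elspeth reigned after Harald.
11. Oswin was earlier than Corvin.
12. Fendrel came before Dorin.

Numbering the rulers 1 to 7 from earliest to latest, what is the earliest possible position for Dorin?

Cassia and Fendrel must both come before Dorin — 2 forced predecessors.
Nothing else is forced ahead of Dorin, so their earliest slot is position 2 + 1 = 3.

3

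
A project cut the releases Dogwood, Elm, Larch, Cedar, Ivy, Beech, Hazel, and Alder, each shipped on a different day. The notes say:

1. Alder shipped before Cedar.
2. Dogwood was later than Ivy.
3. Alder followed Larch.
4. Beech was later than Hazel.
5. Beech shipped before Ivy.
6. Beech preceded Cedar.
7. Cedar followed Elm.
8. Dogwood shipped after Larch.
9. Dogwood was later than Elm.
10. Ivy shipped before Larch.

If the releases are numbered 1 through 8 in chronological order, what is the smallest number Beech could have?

2

Hazel must come before Beech — 1 forced predecessor.
Nothing else is forced ahead of Beech, so its earliest slot is position 1 + 1 = 2.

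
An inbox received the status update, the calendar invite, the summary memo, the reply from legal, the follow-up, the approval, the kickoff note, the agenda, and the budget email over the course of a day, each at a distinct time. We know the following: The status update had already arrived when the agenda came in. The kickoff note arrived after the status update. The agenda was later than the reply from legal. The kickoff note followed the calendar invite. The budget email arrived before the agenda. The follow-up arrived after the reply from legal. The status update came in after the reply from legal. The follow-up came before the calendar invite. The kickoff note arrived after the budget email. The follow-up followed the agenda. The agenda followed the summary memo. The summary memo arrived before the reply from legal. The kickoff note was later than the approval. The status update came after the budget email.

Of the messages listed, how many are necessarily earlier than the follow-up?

5

Directly stated before the follow-up: the agenda and the reply from legal.
The budget email reaches the follow-up via the budget email → the agenda → the follow-up.
The status update reaches the follow-up via the status update → the agenda → the follow-up.
The summary memo reaches the follow-up via the summary memo → the reply from legal → the follow-up.
That's the agenda, the budget email, the reply from legal, the status update, and the summary memo — 5 in all.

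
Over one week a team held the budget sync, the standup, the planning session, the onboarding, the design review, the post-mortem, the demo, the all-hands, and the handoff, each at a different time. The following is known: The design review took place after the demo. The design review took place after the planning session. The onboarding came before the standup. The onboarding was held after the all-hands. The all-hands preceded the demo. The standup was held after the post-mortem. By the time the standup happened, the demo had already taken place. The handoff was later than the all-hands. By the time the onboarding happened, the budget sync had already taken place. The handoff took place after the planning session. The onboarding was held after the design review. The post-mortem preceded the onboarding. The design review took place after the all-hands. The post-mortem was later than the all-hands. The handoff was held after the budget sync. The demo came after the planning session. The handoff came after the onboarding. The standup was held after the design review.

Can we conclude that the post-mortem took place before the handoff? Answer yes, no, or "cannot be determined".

Chain the constraints: the post-mortem → the onboarding → the handoff. Each link is directly stated, so the post-mortem comes before the handoff.

yes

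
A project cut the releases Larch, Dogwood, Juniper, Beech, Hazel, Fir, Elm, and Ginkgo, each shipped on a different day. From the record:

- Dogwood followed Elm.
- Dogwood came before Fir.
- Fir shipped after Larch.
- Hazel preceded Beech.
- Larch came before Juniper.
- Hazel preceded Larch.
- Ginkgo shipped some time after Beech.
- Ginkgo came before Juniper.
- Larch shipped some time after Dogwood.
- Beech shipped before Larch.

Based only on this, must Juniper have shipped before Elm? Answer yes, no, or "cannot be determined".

no

Tracing the constraints gives Elm → Dogwood → Larch → Juniper, so Elm must come before Juniper.
That means Juniper cannot be before Elm.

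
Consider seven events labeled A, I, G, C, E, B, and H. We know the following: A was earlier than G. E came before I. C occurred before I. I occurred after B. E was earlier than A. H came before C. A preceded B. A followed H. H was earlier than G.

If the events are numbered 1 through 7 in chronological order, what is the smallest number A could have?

E and H must both come before A — 2 forced predecessors.
Nothing else is forced ahead of A, so its earliest slot is position 2 + 1 = 3.

3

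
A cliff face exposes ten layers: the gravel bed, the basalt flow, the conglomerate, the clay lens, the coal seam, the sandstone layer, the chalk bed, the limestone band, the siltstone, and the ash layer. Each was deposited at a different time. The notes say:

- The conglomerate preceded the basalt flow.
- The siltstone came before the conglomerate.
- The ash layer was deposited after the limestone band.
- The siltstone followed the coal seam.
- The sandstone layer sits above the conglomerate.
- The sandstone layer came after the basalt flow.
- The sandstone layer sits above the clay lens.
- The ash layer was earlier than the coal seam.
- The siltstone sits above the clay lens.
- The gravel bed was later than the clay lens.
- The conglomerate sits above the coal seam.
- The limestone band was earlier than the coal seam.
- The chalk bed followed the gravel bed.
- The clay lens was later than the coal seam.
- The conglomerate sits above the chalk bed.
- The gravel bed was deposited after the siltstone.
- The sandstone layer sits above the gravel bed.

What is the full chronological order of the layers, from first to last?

The constraints fix every adjacent pair, so only one ordering works:
the limestone band → the ash layer → the coal seam → the clay lens → the siltstone → the gravel bed → the chalk bed → the conglomerate → the basalt flow → the sandstone layer.

the limestone band, the ash layer, the coal seam, the clay lens, the siltstone, the gravel bed, the chalk bed, the conglomerate, the basalt flow, the sandstone layer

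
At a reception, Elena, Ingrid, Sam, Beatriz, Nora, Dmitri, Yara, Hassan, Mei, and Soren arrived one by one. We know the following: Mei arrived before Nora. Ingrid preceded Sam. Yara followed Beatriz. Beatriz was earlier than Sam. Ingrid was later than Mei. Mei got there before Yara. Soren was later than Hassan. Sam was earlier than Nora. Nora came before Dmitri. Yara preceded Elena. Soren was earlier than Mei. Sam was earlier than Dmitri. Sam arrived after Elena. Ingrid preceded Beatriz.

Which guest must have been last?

Dmitri

Every other guest has a chain of constraints placing them before Dmitri, so Dmitri is last.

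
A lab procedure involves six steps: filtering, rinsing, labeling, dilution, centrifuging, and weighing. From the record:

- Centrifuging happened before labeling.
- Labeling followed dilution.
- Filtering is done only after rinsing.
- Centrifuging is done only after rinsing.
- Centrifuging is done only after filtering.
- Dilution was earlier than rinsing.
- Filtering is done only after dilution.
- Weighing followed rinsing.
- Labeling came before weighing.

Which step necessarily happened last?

Every other step has a chain of constraints placing it before weighing, so weighing is last.

weighing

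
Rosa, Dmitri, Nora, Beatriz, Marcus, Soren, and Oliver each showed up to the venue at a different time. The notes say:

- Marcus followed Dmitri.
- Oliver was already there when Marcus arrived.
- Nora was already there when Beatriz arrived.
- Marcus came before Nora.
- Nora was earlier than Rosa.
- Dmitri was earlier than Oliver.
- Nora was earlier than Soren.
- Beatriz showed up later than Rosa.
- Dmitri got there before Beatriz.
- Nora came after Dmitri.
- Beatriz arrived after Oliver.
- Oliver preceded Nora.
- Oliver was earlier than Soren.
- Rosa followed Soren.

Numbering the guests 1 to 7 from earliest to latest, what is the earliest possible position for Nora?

4

Dmitri, Marcus, and Oliver must all come before Nora — 3 forced predecessors.
Nothing else is forced ahead of Nora, so their earliest slot is position 3 + 1 = 4.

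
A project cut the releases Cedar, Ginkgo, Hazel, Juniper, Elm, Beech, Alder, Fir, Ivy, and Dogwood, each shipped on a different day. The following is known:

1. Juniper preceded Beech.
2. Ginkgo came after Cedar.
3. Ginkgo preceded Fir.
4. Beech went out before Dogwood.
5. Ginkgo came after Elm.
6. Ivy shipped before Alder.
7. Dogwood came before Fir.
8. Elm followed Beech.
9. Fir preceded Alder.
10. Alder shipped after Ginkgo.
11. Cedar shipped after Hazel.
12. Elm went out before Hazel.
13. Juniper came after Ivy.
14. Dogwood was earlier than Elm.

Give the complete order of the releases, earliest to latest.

Ivy, Juniper, Beech, Dogwood, Elm, Hazel, Cedar, Ginkgo, Fir, Alder

The constraints fix every adjacent pair, so only one ordering works:
Ivy → Juniper → Beech → Dogwood → Elm → Hazel → Cedar → Ginkgo → Fir → Alder.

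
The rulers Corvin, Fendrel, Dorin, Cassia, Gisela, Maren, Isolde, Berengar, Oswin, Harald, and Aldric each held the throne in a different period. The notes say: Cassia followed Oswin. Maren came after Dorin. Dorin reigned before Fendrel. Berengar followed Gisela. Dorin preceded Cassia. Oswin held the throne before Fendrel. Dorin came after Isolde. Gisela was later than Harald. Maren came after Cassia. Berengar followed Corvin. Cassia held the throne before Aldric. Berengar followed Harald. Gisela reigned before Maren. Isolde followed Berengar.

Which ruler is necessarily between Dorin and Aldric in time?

Cassia

Tracing the constraints gives Dorin → Cassia → Aldric, so Cassia sits after Dorin and before Aldric.
No other ruler is forced both after Dorin and before Aldric.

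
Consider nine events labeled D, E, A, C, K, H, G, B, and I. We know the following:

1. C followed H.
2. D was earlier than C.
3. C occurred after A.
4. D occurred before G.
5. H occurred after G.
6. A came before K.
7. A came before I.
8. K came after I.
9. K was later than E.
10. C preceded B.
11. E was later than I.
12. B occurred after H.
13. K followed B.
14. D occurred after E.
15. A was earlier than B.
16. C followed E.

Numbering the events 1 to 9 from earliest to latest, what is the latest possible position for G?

5

G must come before B, C, H, and K — 4 events forced after it.
Everything else can be placed before G in some valid order, so G can sit as late as position 9 − 4 = 5.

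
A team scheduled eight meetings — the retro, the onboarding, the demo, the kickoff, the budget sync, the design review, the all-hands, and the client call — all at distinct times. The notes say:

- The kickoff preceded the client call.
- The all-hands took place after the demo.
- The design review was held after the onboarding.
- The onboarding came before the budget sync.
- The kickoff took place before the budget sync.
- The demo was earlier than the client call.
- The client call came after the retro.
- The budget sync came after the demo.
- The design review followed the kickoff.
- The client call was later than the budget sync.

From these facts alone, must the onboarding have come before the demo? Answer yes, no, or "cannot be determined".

No chain of stated constraints runs from the onboarding to the demo, and none runs from the demo to the onboarding either.
So the relative order of the onboarding and the demo is not fixed by the given facts.

cannot be determined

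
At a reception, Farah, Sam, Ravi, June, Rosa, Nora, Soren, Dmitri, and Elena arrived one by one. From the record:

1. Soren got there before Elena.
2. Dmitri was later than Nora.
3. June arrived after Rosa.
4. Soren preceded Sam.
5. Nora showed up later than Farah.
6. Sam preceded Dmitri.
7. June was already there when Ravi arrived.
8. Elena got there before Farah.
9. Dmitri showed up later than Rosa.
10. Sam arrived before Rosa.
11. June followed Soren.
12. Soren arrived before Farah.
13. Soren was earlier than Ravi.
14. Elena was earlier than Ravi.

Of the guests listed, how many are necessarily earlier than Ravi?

5

Directly stated before Ravi: Elena, June, and Soren.
Rosa reaches Ravi via Rosa → June → Ravi.
Sam reaches Ravi via Sam → Rosa → June → Ravi.
That's Elena, June, Rosa, Sam, and Soren — 5 in all.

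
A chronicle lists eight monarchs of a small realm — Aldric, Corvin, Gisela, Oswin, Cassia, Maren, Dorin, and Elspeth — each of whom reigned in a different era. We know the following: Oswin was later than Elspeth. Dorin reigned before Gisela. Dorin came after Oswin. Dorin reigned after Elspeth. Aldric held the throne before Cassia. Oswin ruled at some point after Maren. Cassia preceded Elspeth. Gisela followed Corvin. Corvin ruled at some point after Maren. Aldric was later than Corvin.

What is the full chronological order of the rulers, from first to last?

The constraints fix every adjacent pair, so only one ordering works:
Maren → Corvin → Aldric → Cassia → Elspeth → Oswin → Dorin → Gisela.

Maren, Corvin, Aldric, Cassia, Elspeth, Oswin, Dorin, Gisela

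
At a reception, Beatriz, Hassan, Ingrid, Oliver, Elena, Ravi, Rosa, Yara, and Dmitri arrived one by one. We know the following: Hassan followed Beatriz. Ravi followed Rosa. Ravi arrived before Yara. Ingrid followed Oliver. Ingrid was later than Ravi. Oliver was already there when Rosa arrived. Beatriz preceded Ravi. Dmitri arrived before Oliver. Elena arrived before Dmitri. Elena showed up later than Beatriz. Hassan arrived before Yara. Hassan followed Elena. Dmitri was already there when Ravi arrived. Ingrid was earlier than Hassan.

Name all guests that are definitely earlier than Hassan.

Beatriz, Dmitri, Elena, Ingrid, Oliver, Ravi, Rosa

Directly stated before Hassan: Beatriz, Elena, and Ingrid.
Dmitri reaches Hassan via Dmitri → Ravi → Ingrid → Hassan.
Oliver reaches Hassan via Oliver → Ingrid → Hassan.
Ravi reaches Hassan via Ravi → Ingrid → Hassan.
Likewise Rosa reaches Hassan by chaining the stated constraints.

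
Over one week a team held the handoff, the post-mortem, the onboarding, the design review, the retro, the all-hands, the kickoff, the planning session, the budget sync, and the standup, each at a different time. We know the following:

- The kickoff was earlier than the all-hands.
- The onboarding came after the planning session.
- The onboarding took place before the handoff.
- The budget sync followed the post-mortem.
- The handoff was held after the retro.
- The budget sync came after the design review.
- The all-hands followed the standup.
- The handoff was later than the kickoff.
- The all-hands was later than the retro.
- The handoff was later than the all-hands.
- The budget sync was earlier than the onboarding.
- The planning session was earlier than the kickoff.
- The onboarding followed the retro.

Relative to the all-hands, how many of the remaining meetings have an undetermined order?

4

Forced before the all-hands: the kickoff, the planning session, the retro, and the standup; forced after the all-hands: the handoff.
That leaves the budget sync, the design review, the onboarding, and the post-mortem with no forced order relative to the all-hands — 4.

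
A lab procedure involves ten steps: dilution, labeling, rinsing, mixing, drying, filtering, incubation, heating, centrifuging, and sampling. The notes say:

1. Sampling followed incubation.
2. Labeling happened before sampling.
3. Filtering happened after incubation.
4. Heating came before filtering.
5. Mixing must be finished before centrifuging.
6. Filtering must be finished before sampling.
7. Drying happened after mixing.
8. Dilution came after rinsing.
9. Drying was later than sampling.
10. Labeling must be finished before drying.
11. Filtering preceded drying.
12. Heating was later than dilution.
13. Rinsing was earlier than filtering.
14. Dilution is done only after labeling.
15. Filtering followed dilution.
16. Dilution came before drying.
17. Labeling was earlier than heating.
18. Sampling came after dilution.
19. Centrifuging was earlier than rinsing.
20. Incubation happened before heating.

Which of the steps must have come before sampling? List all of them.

Directly stated before sampling: dilution, filtering, incubation, and labeling.
Centrifuging reaches sampling via centrifuging → rinsing → filtering → sampling.
Heating reaches sampling via heating → filtering → sampling.
Mixing reaches sampling via mixing → centrifuging → rinsing → filtering → sampling.
Likewise rinsing reaches sampling by chaining the stated constraints.

centrifuging, dilution, filtering, heating, incubation, labeling, mixing, rinsing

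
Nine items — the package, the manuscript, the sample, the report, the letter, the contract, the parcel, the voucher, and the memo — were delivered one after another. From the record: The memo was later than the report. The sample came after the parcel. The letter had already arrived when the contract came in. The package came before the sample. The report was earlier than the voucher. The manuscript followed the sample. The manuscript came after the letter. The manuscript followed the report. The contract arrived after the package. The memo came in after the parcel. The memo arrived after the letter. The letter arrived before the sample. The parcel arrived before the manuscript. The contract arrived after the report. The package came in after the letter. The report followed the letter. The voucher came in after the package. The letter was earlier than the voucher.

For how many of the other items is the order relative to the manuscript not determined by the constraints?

3

Forced before the manuscript: the letter, the package, the parcel, the report, and the sample.
That leaves the contract, the memo, and the voucher with no forced order relative to the manuscript — 3.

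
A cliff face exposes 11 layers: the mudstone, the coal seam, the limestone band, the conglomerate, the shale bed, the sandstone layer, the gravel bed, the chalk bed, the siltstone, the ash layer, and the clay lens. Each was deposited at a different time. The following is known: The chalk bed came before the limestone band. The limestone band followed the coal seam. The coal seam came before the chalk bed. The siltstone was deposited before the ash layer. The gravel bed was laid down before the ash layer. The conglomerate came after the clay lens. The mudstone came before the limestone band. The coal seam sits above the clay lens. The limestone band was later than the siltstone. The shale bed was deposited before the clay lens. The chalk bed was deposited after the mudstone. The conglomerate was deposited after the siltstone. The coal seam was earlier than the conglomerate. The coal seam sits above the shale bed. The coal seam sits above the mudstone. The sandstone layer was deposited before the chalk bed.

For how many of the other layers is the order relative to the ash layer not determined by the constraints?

Forced before the ash layer: the gravel bed and the siltstone.
That leaves the chalk bed, the clay lens, the coal seam, the conglomerate, the limestone band, the mudstone, the sandstone layer, and the shale bed with no forced order relative to the ash layer — 8.

8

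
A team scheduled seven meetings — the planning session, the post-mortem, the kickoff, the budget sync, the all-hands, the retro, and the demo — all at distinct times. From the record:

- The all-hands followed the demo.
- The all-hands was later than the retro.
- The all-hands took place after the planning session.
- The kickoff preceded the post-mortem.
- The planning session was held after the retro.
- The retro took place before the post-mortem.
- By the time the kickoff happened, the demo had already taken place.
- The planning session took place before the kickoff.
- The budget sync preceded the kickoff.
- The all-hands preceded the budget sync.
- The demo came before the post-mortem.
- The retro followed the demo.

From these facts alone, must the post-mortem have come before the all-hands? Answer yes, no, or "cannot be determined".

no

Tracing the constraints gives the all-hands → the budget sync → the kickoff → the post-mortem, so the all-hands must come before the post-mortem.
That means the post-mortem cannot be before the all-hands.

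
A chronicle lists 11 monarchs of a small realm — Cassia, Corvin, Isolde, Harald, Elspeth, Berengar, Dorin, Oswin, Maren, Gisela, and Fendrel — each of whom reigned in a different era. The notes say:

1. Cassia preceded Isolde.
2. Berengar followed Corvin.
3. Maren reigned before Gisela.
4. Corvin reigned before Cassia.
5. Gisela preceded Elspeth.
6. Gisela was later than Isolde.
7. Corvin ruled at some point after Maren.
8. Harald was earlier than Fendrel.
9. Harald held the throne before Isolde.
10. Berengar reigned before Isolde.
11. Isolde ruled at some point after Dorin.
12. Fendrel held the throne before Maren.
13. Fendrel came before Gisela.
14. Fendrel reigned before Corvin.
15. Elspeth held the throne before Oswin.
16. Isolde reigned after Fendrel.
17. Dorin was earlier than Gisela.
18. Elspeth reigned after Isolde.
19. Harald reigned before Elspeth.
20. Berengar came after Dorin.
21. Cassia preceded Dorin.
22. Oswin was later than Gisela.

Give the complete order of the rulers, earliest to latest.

Harald, Fendrel, Maren, Corvin, Cassia, Dorin, Berengar, Isolde, Gisela, Elspeth, Oswin

The constraints fix every adjacent pair, so only one ordering works:
Harald → Fendrel → Maren → Corvin → Cassia → Dorin → Berengar → Isolde → Gisela → Elspeth → Oswin.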